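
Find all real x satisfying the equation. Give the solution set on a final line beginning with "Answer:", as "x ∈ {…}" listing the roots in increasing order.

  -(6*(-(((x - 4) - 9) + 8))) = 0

Step 1. [-(6*(-(((x - 4) - 9) + 8))) = 0] leading − — multiply by −1. So neg: 6*(-(((x - 4) - 9) + 8)) = 0.
Step 2. [6*(-(((x - 4) - 9) + 8)) = 0] 6 out front; divide by 6. So div: -(((x - 4) - 9) + 8) = 0.
Step 3. [-(((x - 4) - 9) + 8) = 0] leading − — multiply by −1. So neg: ((x - 4) - 9) + 8 = 0.
Step 4. [((x - 4) - 9) + 8 = 0] the outer +8 inverts by subtracting 8. So sub: (x - 4) - 9 = -8.
Step 5. [(x - 4) - 9 = -8] add 9: x sits inside (… - 9), so sub: x - 4 = 1.
Step 6. [x - 4 = 1] -4 is outermost — add 4 both sides ⇒ sub: x = 5.

Answer: x ∈ {5}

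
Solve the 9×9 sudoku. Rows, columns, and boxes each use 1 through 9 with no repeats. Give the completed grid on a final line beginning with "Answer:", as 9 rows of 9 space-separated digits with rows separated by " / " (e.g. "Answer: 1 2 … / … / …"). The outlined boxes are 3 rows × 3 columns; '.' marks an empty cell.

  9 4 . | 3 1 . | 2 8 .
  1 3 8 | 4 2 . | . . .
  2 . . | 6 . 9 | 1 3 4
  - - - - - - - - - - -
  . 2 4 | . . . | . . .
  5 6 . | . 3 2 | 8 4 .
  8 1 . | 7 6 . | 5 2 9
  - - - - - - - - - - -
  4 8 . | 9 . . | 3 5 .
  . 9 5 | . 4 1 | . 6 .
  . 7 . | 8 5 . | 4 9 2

Step 1. [r4c1∈{3,7}] 7 has one home in col 1: r4c1, so r4c1=7.
Step 2. [r5c9∈{1,7}] 7 has one home in row 5: r5c9. So r5c9=7.
Step 3. [r1c3∈{6,7}] 6 has one home in box 1: r1c3. So r1c3=6.
Step 4. [r1c6∈{5,7}] across row 1, 7 lands solely at r1c6. So r1c6=7.
Step 5. [r9c6∈{3,6}] r9c6 is the only open cell in col 6 admitting 3 ⇒ r9c6=3.
Step 6. [r4c4∈{1,5}] in col 4, 5 fits only at r4c4, so r4c4=5.
Step 7. [r2c7∈{6,7,9}] 9 has one home in row 2: r2c7 ⇒ r2c7=9.
Step 8. [r4c9∈{1,3,6}] 3 has one home in row 4: r4c9 ⇒ r4c9=3.
Step 9. [r9c3∈{1}] r9c3 is down to just 1, so r9c3=1.
Step 10. [r3c5∈{8}] r3c5's peers cover all but 8, so r3c5=8.
Step 11. [r2c6∈{5}] r2c6 has the single candidate 5. So r2c6=5.
Step 12. [r9c1∈{6}] nothing but 6 survives at r9c1 ⇒ r9c1=6.
Step 13. [r8c9∈{8}] r8c9 has the single candidate 8, so r8c9=8.
Step 14. [r7c5∈{7}] r7c5 has the single candidate 7. So r7c5=7.
Step 15. [r6c6∈{4}] r6c6's peers cover all but 4, so r6c6=4.
Step 16. [r6c3∈{3}] nothing but 3 survives at r6c3. So r6c3=3.
Step 17. [r7c6∈{6}] only 6 remains possible at r7c6, so r7c6=6.
Step 18. [r3c2∈{5}] r3c2 has the single candidate 5. So r3c2=5.
Step 19. [r4c6∈{8}] r4c6 is down to just 8. So r4c6=8.
Step 20. [r7c9∈{1}] r7c9 is down to just 1, so r7c9=1.
Step 21. [r8c7∈{7}] r8c7 is down to just 7. So r8c7=7.
Step 22. [r5c4∈{1}] r5c4 has the single candidate 1, so r5c4=1.
Step 23. [r5c3∈{9}] r5c3 has the single candidate 9 ⇒ r5c3=9.
Step 24. [r8c1∈{3}] r8c1 has the single candidate 3 ⇒ r8c1=3.
Step 25. [r4c8∈{1}] r4c8 has the single candidate 1, so r4c8=1.
Step 26. [r8c4∈{2}] only 2 remains possible at r8c4 ⇒ r8c4=2.
Step 27. [r1c9∈{5}] only 5 remains possible at r1c9, so r1c9=5.
Step 28. [r4c5∈{9}] nothing but 9 survives at r4c5 ⇒ r4c5=9.
Step 29. [r2c8∈{7}] r2c8's peers cover all but 7, so r2c8=7.
Step 30. [r2c9∈{6}] r2c9 is down to just 6 ⇒ r2c9=6.
Step 31. [r4c7∈{6}] r4c7's peers cover all but 6. So r4c7=6.
Step 32. [r7c3∈{2}] only 2 remains possible at r7c3 ⇒ r7c3=2.
Step 33. [r3c3∈{7}] r3c3 is down to just 7. So r3c3=7.

Answer: 9 4 6 3 1 7 2 8 5 / 1 3 8 4 2 5 9 7 6 / 2 5 7 6 8 9 1 3 4 / 7 2 4 5 9 8 6 1 3 / 5 6 9 1 3 2 8 4 7 / 8 1 3 7 6 4 5 2 9 / 4 8 2 9 7 6 3 5 1 / 3 9 5 2 4 1 7 6 8 / 6 7 1 8 5 3 4 9 2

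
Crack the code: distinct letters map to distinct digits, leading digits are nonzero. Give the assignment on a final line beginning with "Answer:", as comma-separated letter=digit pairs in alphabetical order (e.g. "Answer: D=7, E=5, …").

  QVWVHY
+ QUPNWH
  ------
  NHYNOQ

Step 1. [col 1: Y + H ≡ Q (mod 10)] Q=4 is one option consistent with column 1 (Y + H ≡ Q (mod 10), carry-in 0) — take it ⇒ Q=4.
Step 2. [col 1: Y + H ≡ Q (mod 10)] no forcing yet in column 1 (carry-in 0); Y=1 is free and consistent — try it, so Y=1.
Step 3. [col 1: Y + H ≡ Q (mod 10)] column 1 reads Y+H+carry(0)=Q with Y=1, Q=4; with digits 1,4 already taken and all letters distinct, the only value for H is 3. So H=3.
Step 4. [col 2: H + W ≡ O (mod 10)] W=6 is one option consistent with column 2 (H + W ≡ O (mod 10), carry-in 0) — take it, so W=6.
Step 5. [col 2: H + W ≡ O (mod 10)] in column 2 we have H+W≡O with carry-in 0; given H=3, W=6 and digits 1,3,4,6 already taken and all letters distinct, that pins O to 9. So O=9.
Step 6. [col 3: V + N ≡ N (mod 10)] from column 3 (nothing yet, carry-in 0, digits 1,3,4,6,9 already taken and all letters distinct): V must equal 0, so V=0.
Step 7. [col 3: V + N ≡ N (mod 10)] N=8 is one option consistent with column 3 (V + N ≡ N (mod 10), carry-in 0) — take it. So N=8.
Step 8. [col 4: W + P ≡ Y (mod 10)] from column 4 (W=6, Y=1, carry-in 0, digits 0,1,3,4,6,8,9 already taken and all letters distinct): P must equal 5, so P=5.
Step 9. [col 5: V + U ≡ H (mod 10)] in column 5 we have V+U≡H with carry-in 1; given V=0, H=3 and digits 0,1,3,4,5,6,8,9 already taken and all letters distinct, that pins U to 2. So U=2.

Answer: H=3, N=8, O=9, P=5, Q=4, U=2, V=0, W=6, Y=1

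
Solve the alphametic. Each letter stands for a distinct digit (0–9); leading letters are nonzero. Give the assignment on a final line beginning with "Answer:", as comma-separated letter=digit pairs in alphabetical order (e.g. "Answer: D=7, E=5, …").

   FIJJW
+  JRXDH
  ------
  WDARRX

Step 1. [col 1: W + H ≡ X (mod 10)] H=3 is one option consistent with column 1 (W + H ≡ X (mod 10), carry-in 0) — take it ⇒ H=3.
Step 2. [col 1: W + H ≡ X (mod 10)] no forcing yet in column 1 (carry-in 0); W=1 is free and consistent — try it ⇒ W=1.
Step 3. [col 1: W + H ≡ X (mod 10)] column 1 reads W+H+carry(0)=X with W=1, H=3; with digits 1,3 already taken and all letters distinct, the only value for X is 4 ⇒ X=4.
Step 4. [col 2: J + D ≡ R (mod 10)] several values work for R in column 2 (J + D ≡ R (mod 10), carry-in 0); try R=2, so R=2.
Step 5. [col 2: J + D ≡ R (mod 10)] several values work for J in column 2 (J + D ≡ R (mod 10), carry-in 0); try J=7, so J=7.
Step 6. [col 2: J + D ≡ R (mod 10)] column 2: given J=7, R=2, carry-in 0, and digits 1,2,3,4,7 already taken and all letters distinct, J+D≡R (mod 10) forces D=5 ⇒ D=5.
Step 7. [col 4: I + R ≡ A (mod 10)] from column 4 (R=2, carry-in 1, digits 1,2,3,4,5,7 already taken and all letters distinct): I must equal 6, so I=6.
Step 8. [col 4: I + R ≡ A (mod 10)] from column 4 (I=6, R=2, carry-in 1, digits 1,2,3,4,5,6,7 already taken and all letters distinct): A must equal 9, so A=9.
Step 9. [col 5: F + J ≡ D (mod 10)] column 5: given J=7, D=5, carry-in 0, and digits 1,2,3,4,5,6,7,9 already taken and all letters distinct, F+J≡D (mod 10) forces F=8, so F=8.

Answer: A=9, D=5, F=8, H=3, I=6, J=7, R=2, W=1, X=4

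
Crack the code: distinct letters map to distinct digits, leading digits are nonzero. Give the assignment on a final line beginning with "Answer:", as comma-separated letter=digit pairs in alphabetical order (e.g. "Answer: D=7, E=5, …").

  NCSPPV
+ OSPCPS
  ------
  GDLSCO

Step 1. [col 1: V + S ≡ O (mod 10)] several values work for V in column 1 (V + S ≡ O (mod 10), carry-in 0); try V=1 ⇒ V=1.
Step 2. [col 1: V + S ≡ O (mod 10)] several values work for S in column 1 (V + S ≡ O (mod 10), carry-in 0); try S=2. So S=2.
Step 3. [col 1: V + S ≡ O (mod 10)] column 1 reads V+S+carry(0)=O with V=1, S=2; with digits 1,2 already taken and all letters distinct, the only value for O is 3 ⇒ O=3.
Step 4. [col 2: P + P ≡ C (mod 10)] several values work for C in column 2 (P + P ≡ C (mod 10), carry-in 0); try C=8. So C=8.
Step 5. [col 2: P + P ≡ C (mod 10)] no forcing yet in column 2 (carry-in 0); P=4 is free and consistent — try it, so P=4.
Step 6. [col 4: S + P ≡ L (mod 10)] column 4: given S=2, P=4, carry-in 1, and digits 1,2,3,4,8 already taken and all letters distinct, S+P≡L (mod 10) forces L=7 ⇒ L=7.
Step 7. [col 5: C + S ≡ D (mod 10)] column 5: given C=8, S=2, carry-in 0, and digits 1,2,3,4,7,8 already taken and all letters distinct, C+S≡D (mod 10) forces D=0, so D=0.
Step 8. [col 6: N + O ≡ G (mod 10)] from column 6 (O=3, carry-in 1, digits 0,1,2,3,4,7,8 already taken and all letters distinct): N must equal 5. So N=5.
Step 9. [col 6: N + O ≡ G (mod 10)] column 6 reads N+O+carry(1)=G with N=5, O=3; with digits 0,1,2,3,4,5,7,8 already taken and all letters distinct, the only value for G is 9, so G=9.

Answer: C=8, D=0, G=9, L=7, N=5, O=3, P=4, S=2, V=1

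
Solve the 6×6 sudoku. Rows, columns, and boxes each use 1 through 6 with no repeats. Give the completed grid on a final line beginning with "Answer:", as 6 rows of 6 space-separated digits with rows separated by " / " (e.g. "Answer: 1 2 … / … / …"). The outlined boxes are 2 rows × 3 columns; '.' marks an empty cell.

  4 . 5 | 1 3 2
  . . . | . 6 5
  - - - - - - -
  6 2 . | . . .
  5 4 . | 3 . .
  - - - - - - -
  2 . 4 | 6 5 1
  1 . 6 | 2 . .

Step 1. [r4c3∈{1}] r4c3 has the single candidate 1. So r4c3=1.
Step 2. [r3c6∈{4}] only 4 remains possible at r3c6, so r3c6=4.
Step 3. [r2c1∈{3}] r2c1's peers cover all but 3 ⇒ r2c1=3.
Step 4. [r6c6∈{3}] r6c6's peers cover all but 3, so r6c6=3.
Step 5. [r1c2∈{6}] only 6 remains possible at r1c2 ⇒ r1c2=6.
Step 6. [r4c6∈{6}] only 6 remains possible at r4c6. So r4c6=6.
Step 7. [r3c3∈{3}] only 3 remains possible at r3c3, so r3c3=3.
Step 8. [r4c5∈{2}] r4c5 is down to just 2. So r4c5=2.
Step 9. [r3c5∈{1}] nothing but 1 survives at r3c5 ⇒ r3c5=1.
Step 10. [r2c3∈{2}] nothing but 2 survives at r2c3. So r2c3=2.
Step 11. [r2c2∈{1}] r2c2 is down to just 1. So r2c2=1.
Step 12. [r5c2∈{3}] r5c2's peers cover all but 3. So r5c2=3.
Step 13. [r3c4∈{5}] r3c4 is down to just 5, so r3c4=5.
Step 14. [r2c4∈{4}] r2c4's peers cover all but 4 ⇒ r2c4=4.
Step 15. [r6c5∈{4}] r6c5 has the single candidate 4, so r6c5=4.
Step 16. [r6c2∈{5}] nothing but 5 survives at r6c2. So r6c2=5.

Answer: 4 6 5 1 3 2 / 3 1 2 4 6 5 / 6 2 3 5 1 4 / 5 4 1 3 2 6 / 2 3 4 6 5 1 / 1 5 6 2 4 3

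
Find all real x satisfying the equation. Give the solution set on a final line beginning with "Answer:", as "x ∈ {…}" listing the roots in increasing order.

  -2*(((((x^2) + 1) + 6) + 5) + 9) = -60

Step 1. [-2*(((((x^2) + 1) + 6) + 5) + 9) = -60] divide by the outer -2, so div: ((((x^2) + 1) + 6) + 5) + 9 = 30.
Step 2. [((((x^2) + 1) + 6) + 5) + 9 = 30] 9 comes off first (subtract 9), so sub: (((x^2) + 1) + 6) + 5 = 21.
Step 3. [(((x^2) + 1) + 6) + 5 = 21] subtract 5: x sits inside (… + 5), so sub: ((x^2) + 1) + 6 = 16.
Step 4. [((x^2) + 1) + 6 = 16] subtract 6: x sits inside (… + 6) ⇒ sub: (x^2) + 1 = 10.
Step 5. [(x^2) + 1 = 10] 1 comes off first (subtract 1). So sub: x^2 = 9.
Step 6. [x^2 = 9] LHS squared, RHS 9 ≥ 0: apply √ (±). So sqrt: x = 3 or -3.

Answer: x ∈ {-3, 3}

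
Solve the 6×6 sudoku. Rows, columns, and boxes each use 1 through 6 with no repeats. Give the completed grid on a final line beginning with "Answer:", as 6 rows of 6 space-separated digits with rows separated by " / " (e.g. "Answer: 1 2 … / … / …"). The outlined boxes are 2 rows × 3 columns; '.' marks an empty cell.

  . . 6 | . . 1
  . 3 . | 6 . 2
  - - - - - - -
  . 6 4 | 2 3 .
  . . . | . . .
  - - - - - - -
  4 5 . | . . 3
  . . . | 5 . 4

Step 1. [r3c1∈{1,5}] across row 3, 1 lands solely at r3c1. So r3c1=1.
Step 2. [r6c2∈{1,2}] col 2 places 1 nowhere but r6c2. So r6c2=1.
Step 3. [r2c5∈{4,5}] across row 2, 4 lands solely at r2c5. So r2c5=4.
Step 4. [r5c5∈{1,2,6}] 6 has one home in row 5: r5c5 ⇒ r5c5=6.
Step 5. [r5c3∈{2}] nothing but 2 survives at r5c3. So r5c3=2.
Step 6. [r2c1∈{5}] only 5 remains possible at r2c1, so r2c1=5.
Step 7. [r4c3∈{3,5}] 5 has one home in col 3: r4c3, so r4c3=5.
Step 8. [r4c1∈{2,3}] across row 4, 3 lands solely at r4c1, so r4c1=3.
Step 9. [r1c2∈{2,4}] row 1 places 4 nowhere but r1c2. So r1c2=4.
Step 10. [r5c4∈{1}] r5c4 is down to just 1 ⇒ r5c4=1.
Step 11. [r4c2∈{2}] r4c2's peers cover all but 2, so r4c2=2.
Step 12. [r1c4∈{3}] nothing but 3 survives at r1c4. So r1c4=3.
Step 13. [r6c1∈{6}] r6c1 is down to just 6. So r6c1=6.
Step 14. [r3c6∈{5}] r3c6's peers cover all but 5. So r3c6=5.
Step 15. [r1c1∈{2}] r1c1's peers cover all but 2, so r1c1=2.
Step 16. [r2c3∈{1}] nothing but 1 survives at r2c3. So r2c3=1.
Step 17. [r4c6∈{6}] nothing but 6 survives at r4c6, so r4c6=6.
Step 18. [r1c5∈{5}] r1c5 has the single candidate 5 ⇒ r1c5=5.
Step 19. [r6c5∈{2}] only 2 remains possible at r6c5. So r6c5=2.
Step 20. [r4c4∈{4}] r4c4 has the single candidate 4. So r4c4=4.
Step 21. [r4c5∈{1}] r4c5's peers cover all but 1. So r4c5=1.
Step 22. [r6c3∈{3}] r6c3 is down to just 3 ⇒ r6c3=3.

Answer: 2 4 6 3 5 1 / 5 3 1 6 4 2 / 1 6 4 2 3 5 / 3 2 5 4 1 6 / 4 5 2 1 6 3 / 6 1 3 5 2 4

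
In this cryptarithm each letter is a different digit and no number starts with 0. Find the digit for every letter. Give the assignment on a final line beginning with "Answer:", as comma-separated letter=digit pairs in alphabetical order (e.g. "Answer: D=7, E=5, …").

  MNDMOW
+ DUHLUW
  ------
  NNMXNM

Step 1. [col 1: W + W ≡ M (mod 10)] no forcing yet in column 1 (carry-in 0); M=4 is free and consistent — try it, so M=4.
Step 2. [col 1: W + W ≡ M (mod 10)] W=7 is one option consistent with column 1 (W + W ≡ M (mod 10), carry-in 0) — take it ⇒ W=7.
Step 3. [col 2: O + U ≡ N (mod 10)] several values work for U in column 2 (O + U ≡ N (mod 10), carry-in 1); try U=0 ⇒ U=0.
Step 4. [col 2: O + U ≡ N (mod 10)] no forcing yet in column 2 (carry-in 1); N=6 is free and consistent — try it, so N=6.
Step 5. [col 2: O + U ≡ N (mod 10)] in column 2 we have O+U≡N with carry-in 1; given U=0, N=6 and digits 0,4,6,7 already taken and all letters distinct, that pins O to 5. So O=5.
Step 6. [col 3: M + L ≡ X (mod 10)] L=9 is one option consistent with column 3 (M + L ≡ X (mod 10), carry-in 0) — take it ⇒ L=9.
Step 7. [col 3: M + L ≡ X (mod 10)] in column 3 we have M+L≡X with carry-in 0; given M=4, L=9 and digits 0,4,5,6,7,9 already taken and all letters distinct, that pins X to 3 ⇒ X=3.
Step 8. [col 4: D + H ≡ M (mod 10)] several values work for H in column 4 (D + H ≡ M (mod 10), carry-in 1); try H=1. So H=1.
Step 9. [col 4: D + H ≡ M (mod 10)] column 4 reads D+H+carry(1)=M with H=1, M=4; with digits 0,1,3,4,5,6,7,9 already taken and all letters distinct, the only value for D is 2, so D=2.

Answer: D=2, H=1, L=9, M=4, N=6, O=5, U=0, W=7, X=3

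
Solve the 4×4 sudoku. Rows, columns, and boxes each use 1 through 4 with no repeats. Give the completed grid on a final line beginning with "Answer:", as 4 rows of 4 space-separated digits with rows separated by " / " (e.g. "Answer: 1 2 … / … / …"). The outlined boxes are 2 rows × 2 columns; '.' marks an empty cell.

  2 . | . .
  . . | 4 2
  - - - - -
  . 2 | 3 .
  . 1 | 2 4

Step 1. [r1c4∈{1,3}] in col 4, 3 fits only at r1c4 ⇒ r1c4=3.
Step 2. [r2c2∈{3}] only 3 remains possible at r2c2, so r2c2=3.
Step 3. [r1c3∈{1}] r1c3 is down to just 1, so r1c3=1.
Step 4. [r4c1∈{3}] only 3 remains possible at r4c1 ⇒ r4c1=3.
Step 5. [r2c1∈{1}] r2c1 has the single candidate 1, so r2c1=1.
Step 6. [r3c4∈{1}] r3c4 is down to just 1 ⇒ r3c4=1.
Step 7. [r1c2∈{4}] only 4 remains possible at r1c2, so r1c2=4.
Step 8. [r3c1∈{4}] nothing but 4 survives at r3c1, so r3c1=4.

Answer: 2 4 1 3 / 1 3 4 2 / 4 2 3 1 / 3 1 2 4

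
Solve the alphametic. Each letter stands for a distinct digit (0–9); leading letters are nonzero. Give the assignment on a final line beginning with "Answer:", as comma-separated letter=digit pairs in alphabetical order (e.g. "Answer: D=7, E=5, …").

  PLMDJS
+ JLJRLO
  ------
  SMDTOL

Step 1. [col 1: S + O ≡ L (mod 10)] O=9 is one option consistent with column 1 (S + O ≡ L (mod 10), carry-in 0) — take it, so O=9.
Step 2. [col 1: S + O ≡ L (mod 10)] column 1 (S + O ≡ L (mod 10), carry-in 0) doesn't pin L yet; pick L=5 and continue, so L=5.
Step 3. [col 1: S + O ≡ L (mod 10)] column 1: given O=9, L=5, carry-in 0, and digits 5,9 already taken and all letters distinct, S+O≡L (mod 10) forces S=6. So S=6.
Step 4. [col 2: J + L ≡ O (mod 10)] column 2 reads J+L+carry(1)=O with L=5, O=9; with digits 5,6,9 already taken and all letters distinct, the only value for J is 3 ⇒ J=3.
Step 5. [col 3: D + R ≡ T (mod 10)] column 3 (D + R ≡ T (mod 10), carry-in 0) doesn't pin D yet; pick D=4 and continue. So D=4.
Step 6. [col 3: D + R ≡ T (mod 10)] column 3 (D + R ≡ T (mod 10), carry-in 0) doesn't pin R yet; pick R=7 and continue. So R=7.
Step 7. [col 3: D + R ≡ T (mod 10)] column 3 reads D+R+carry(0)=T with D=4, R=7; with digits 3,4,5,6,7,9 already taken and all letters distinct, the only value for T is 1. So T=1.
Step 8. [col 4: M + J ≡ D (mod 10)] column 4 reads M+J+carry(1)=D with J=3, D=4; with digits 1,3,4,5,6,7,9 already taken and all letters distinct, the only value for M is 0 ⇒ M=0.
Step 9. [col 6: P + J ≡ S (mod 10)] column 6: given J=3, S=6, carry-in 1, and digits 0,1,3,4,5,6,7,9 already taken and all letters distinct, P+J≡S (mod 10) forces P=2. So P=2.

Answer: D=4, J=3, L=5, M=0, O=9, P=2, R=7, S=6, T=1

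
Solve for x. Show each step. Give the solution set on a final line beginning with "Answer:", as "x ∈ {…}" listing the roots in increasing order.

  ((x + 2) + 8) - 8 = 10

Step 1. [((x + 2) + 8) - 8 = 10] peel the -8: add 8 from each side ⇒ sub: (x + 2) + 8 = 18.
Step 2. [(x + 2) + 8 = 18] 8 comes off first (subtract 8). So sub: x + 2 = 10.
Step 3. [x + 2 = 10] 2 comes off first (subtract 2), so sub: x = 8.

Answer: x ∈ {8}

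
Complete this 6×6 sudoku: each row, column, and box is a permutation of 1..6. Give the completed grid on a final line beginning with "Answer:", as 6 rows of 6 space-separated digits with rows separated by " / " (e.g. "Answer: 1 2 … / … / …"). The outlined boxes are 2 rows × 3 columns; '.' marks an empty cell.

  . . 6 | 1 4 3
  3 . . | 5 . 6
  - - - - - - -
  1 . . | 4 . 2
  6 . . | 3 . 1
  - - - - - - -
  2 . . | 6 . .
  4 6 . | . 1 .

Step 1. [r1c2∈{2,5}] across row 1, 2 lands solely at r1c2. So r1c2=2.
Step 2. [r6c3∈{3,5}] row 6 places 3 nowhere but r6c3 ⇒ r6c3=3.
Step 3. [r3c3∈{5}] only 5 remains possible at r3c3. So r3c3=5.
Step 4. [r5c2∈{1,5}] across col 2, 5 lands solely at r5c2 ⇒ r5c2=5.
Step 5. [r2c2∈{1,4}] 1 has one home in col 2: r2c2 ⇒ r2c2=1.
Step 6. [r4c2∈{4}] only 4 remains possible at r4c2, so r4c2=4.
Step 7. [r4c5∈{5}] r4c5 is down to just 5 ⇒ r4c5=5.
Step 8. [r6c4∈{2}] r6c4 is down to just 2. So r6c4=2.
Step 9. [r3c5∈{6}] nothing but 6 survives at r3c5. So r3c5=6.
Step 10. [r6c6∈{5}] r6c6 is down to just 5. So r6c6=5.
Step 11. [r2c3∈{4}] r2c3's peers cover all but 4. So r2c3=4.
Step 12. [r5c5∈{3}] r5c5 has the single candidate 3, so r5c5=3.
Step 13. [r1c1∈{5}] nothing but 5 survives at r1c1, so r1c1=5.
Step 14. [r4c3∈{2}] only 2 remains possible at r4c3. So r4c3=2.
Step 15. [r5c3∈{1}] r5c3 is down to just 1 ⇒ r5c3=1.
Step 16. [r2c5∈{2}] r2c5's peers cover all but 2. So r2c5=2.
Step 17. [r5c6∈{4}] nothing but 4 survives at r5c6. So r5c6=4.
Step 18. [r3c2∈{3}] r3c2's peers cover all but 3, so r3c2=3.

Answer: 5 2 6 1 4 3 / 3 1 4 5 2 6 / 1 3 5 4 6 2 / 6 4 2 3 5 1 / 2 5 1 6 3 4 / 4 6 3 2 1 5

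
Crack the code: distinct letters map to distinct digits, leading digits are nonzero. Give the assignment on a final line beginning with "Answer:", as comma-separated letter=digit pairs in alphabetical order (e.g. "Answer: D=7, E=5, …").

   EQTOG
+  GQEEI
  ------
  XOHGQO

Step 1. [col 1: G + I ≡ O (mod 10)] column 1 (G + I ≡ O (mod 10), carry-in 0) doesn't pin I yet; pick I=6 and continue ⇒ I=6.
Step 2. [col 1: G + I ≡ O (mod 10)] no forcing yet in column 1 (carry-in 0); O=3 is free and consistent — try it. So O=3.
Step 3. [col 1: G + I ≡ O (mod 10)] column 1: given I=6, O=3, carry-in 0, and digits 3,6 already taken and all letters distinct, G+I≡O (mod 10) forces G=7 ⇒ G=7.
Step 4. [col 2: O + E ≡ Q (mod 10)] column 2 (O + E ≡ Q (mod 10), carry-in 1) doesn't pin E yet; pick E=5 and continue. So E=5.
Step 5. [col 2: O + E ≡ Q (mod 10)] column 2 reads O+E+carry(1)=Q with O=3, E=5; with digits 3,5,6,7 already taken and all letters distinct, the only value for Q is 9 ⇒ Q=9.
Step 6. [col 3: T + E ≡ G (mod 10)] column 3 reads T+E+carry(0)=G with E=5, G=7; with digits 3,5,6,7,9 already taken and all letters distinct, the only value for T is 2 ⇒ T=2.
Step 7. [col 4: Q + Q ≡ H (mod 10)] column 4: given Q=9, carry-in 0, and digits 2,3,5,6,7,9 already taken and all letters distinct, Q+Q≡H (mod 10) forces H=8 ⇒ H=8.
Step 8. [col 6: carry → X] column 6 reads ·+·+carry(1)=X with nothing yet; with digits 2,3,5,6,7,8,9 already taken and all letters distinct, the only value for X is 1 ⇒ X=1.

Answer: E=5, G=7, H=8, I=6, O=3, Q=9, T=2, X=1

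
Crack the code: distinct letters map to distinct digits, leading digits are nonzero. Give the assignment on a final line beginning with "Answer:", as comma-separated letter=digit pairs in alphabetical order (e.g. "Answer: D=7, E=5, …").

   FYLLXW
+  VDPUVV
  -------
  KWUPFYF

Step 1. [col 1: W + V ≡ F (mod 10)] column 1 (W + V ≡ F (mod 10), carry-in 0) doesn't pin F yet; pick F=9 and continue ⇒ F=9.
Step 2. [K] K is the leading digit of a 7-digit sum of two 6-digit numbers; the final carry is exactly 1 ⇒ K=1.
Step 3. [col 1: W + V ≡ F (mod 10)] several values work for W in column 1 (W + V ≡ F (mod 10), carry-in 0); try W=4. So W=4.
Step 4. [col 1: W + V ≡ F (mod 10)] from column 1 (W=4, F=9, carry-in 0, digits 1,4,9 already taken and all letters distinct): V must equal 5. So V=5.
Step 5. [col 2: X + V ≡ Y (mod 10)] column 2 (X + V ≡ Y (mod 10), carry-in 0) doesn't pin X yet; pick X=7 and continue, so X=7.
Step 6. [col 2: X + V ≡ Y (mod 10)] from column 2 (X=7, V=5, carry-in 0, digits 1,4,5,7,9 already taken and all letters distinct): Y must equal 2. So Y=2.
Step 7. [col 3: L + U ≡ F (mod 10)] U=8 is one option consistent with column 3 (L + U ≡ F (mod 10), carry-in 1) — take it, so U=8.
Step 8. [col 3: L + U ≡ F (mod 10)] column 3: given U=8, F=9, carry-in 1, and digits 1,2,4,5,7,8,9 already taken and all letters distinct, L+U≡F (mod 10) forces L=0 ⇒ L=0.
Step 9. [col 4: L + P ≡ P (mod 10)] column 4 (L + P ≡ P (mod 10), carry-in 0) doesn't pin P yet; pick P=3 and continue. So P=3.
Step 10. [col 5: Y + D ≡ U (mod 10)] in column 5 we have Y+D≡U with carry-in 0; given Y=2, U=8 and digits 0,1,2,3,4,5,7,8,9 already taken and all letters distinct, that pins D to 6. So D=6.

Answer: D=6, F=9, K=1, L=0, P=3, U=8, V=5, W=4, X=7, Y=2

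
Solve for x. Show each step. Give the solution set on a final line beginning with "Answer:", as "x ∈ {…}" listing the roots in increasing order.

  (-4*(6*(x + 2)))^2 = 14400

Step 1. [(-4*(6*(x + 2)))^2 = 14400] 14400 ≥ 0, LHS is (·)² — take ±√, so sqrt: -4*(6*(x + 2)) = 120 or -120.
Step 2. [-4*(6*(x + 2)) = 120 or -120] -4·(inner) — divide through by -4 ⇒ div: 6*(x + 2) = -30 or 30.
Step 3. [6*(x + 2) = -30 or 30] divide by the outer 6, so div: x + 2 = -5 or 5.
Step 4. [x + 2 = -5 or 5] subtract 2: x sits inside (… + 2), so sub: x = -7 or 3.

Answer: x ∈ {-7, 3}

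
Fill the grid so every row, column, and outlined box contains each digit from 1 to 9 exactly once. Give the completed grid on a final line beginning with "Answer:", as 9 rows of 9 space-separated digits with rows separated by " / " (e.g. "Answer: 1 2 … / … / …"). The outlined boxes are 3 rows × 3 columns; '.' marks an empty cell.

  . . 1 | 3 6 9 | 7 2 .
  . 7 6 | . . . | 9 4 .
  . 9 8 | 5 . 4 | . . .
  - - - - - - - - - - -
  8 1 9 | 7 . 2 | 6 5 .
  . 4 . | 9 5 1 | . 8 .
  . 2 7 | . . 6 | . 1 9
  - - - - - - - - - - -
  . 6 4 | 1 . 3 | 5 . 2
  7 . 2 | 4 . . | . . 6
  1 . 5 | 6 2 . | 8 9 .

Step 1. [r7c5∈{7,8,9}] row 7 places 8 nowhere but r7c5. So r7c5=8.
Step 2. [r8c8∈{3}] r8c8's peers cover all but 3, so r8c8=3.
Step 3. [r5c3∈{3}] r5c3 has the single candidate 3, so r5c3=3.
Step 4. [r6c7∈{3,4}] r6c7 is the only open cell in col 7 admitting 4. So r6c7=4.
Step 5. [r3c7∈{1,3}] col 7 places 3 nowhere but r3c7. So r3c7=3.
Step 6. [r1c2∈{5}] nothing but 5 survives at r1c2 ⇒ r1c2=5.
Step 7. [r2c6∈{8}] r2c6's peers cover all but 8 ⇒ r2c6=8.
Step 8. [r2c5∈{1}] nothing but 1 survives at r2c5. So r2c5=1.
Step 9. [r2c1∈{2,3}] r2c1 is the only open cell in row 2 admitting 3 ⇒ r2c1=3.
Step 10. [r7c8∈{7}] only 7 remains possible at r7c8. So r7c8=7.
Step 11. [r6c5∈{3}] r6c5 is down to just 3. So r6c5=3.
Step 12. [r8c6∈{5}] r8c6 has the single candidate 5. So r8c6=5.
Step 13. [r3c9∈{1}] nothing but 1 survives at r3c9 ⇒ r3c9=1.
Step 14. [r9c6∈{7}] r9c6 is down to just 7, so r9c6=7.
Step 15. [r7c1∈{9}] r7c1's peers cover all but 9. So r7c1=9.
Step 16. [r1c1∈{4}] nothing but 4 survives at r1c1 ⇒ r1c1=4.
Step 17. [r6c4∈{8}] r6c4 is down to just 8 ⇒ r6c4=8.
Step 18. [r6c1∈{5}] nothing but 5 survives at r6c1. So r6c1=5.
Step 19. [r5c1∈{6}] nothing but 6 survives at r5c1. So r5c1=6.
Step 20. [r9c9∈{4}] r9c9's peers cover all but 4 ⇒ r9c9=4.
Step 21. [r3c8∈{6}] r3c8 has the single candidate 6. So r3c8=6.
Step 22. [r2c9∈{5}] r2c9 has the single candidate 5 ⇒ r2c9=5.
Step 23. [r2c4∈{2}] r2c4's peers cover all but 2. So r2c4=2.
Step 24. [r8c7∈{1}] nothing but 1 survives at r8c7 ⇒ r8c7=1.
Step 25. [r5c7∈{2}] r5c7 has the single candidate 2 ⇒ r5c7=2.
Step 26. [r3c5∈{7}] only 7 remains possible at r3c5, so r3c5=7.
Step 27. [r4c9∈{3}] r4c9 has the single candidate 3, so r4c9=3.
Step 28. [r8c5∈{9}] r8c5's peers cover all but 9 ⇒ r8c5=9.
Step 29. [r5c9∈{7}] r5c9's peers cover all but 7 ⇒ r5c9=7.
Step 30. [r4c5∈{4}] only 4 remains possible at r4c5 ⇒ r4c5=4.
Step 31. [r3c1∈{2}] r3c1's peers cover all but 2, so r3c1=2.
Step 32. [r8c2∈{8}] r8c2 has the single candidate 8, so r8c2=8.
Step 33. [r9c2∈{3}] r9c2 is down to just 3 ⇒ r9c2=3.
Step 34. [r1c9∈{8}] only 8 remains possible at r1c9 ⇒ r1c9=8.

Answer: 4 5 1 3 6 9 7 2 8 / 3 7 6 2 1 8 9 4 5 / 2 9 8 5 7 4 3 6 1 / 8 1 9 7 4 2 6 5 3 / 6 4 3 9 5 1 2 8 7 / 5 2 7 8 3 6 4 1 9 / 9 6 4 1 8 3 5 7 2 / 7 8 2 4 9 5 1 3 6 / 1 3 5 6 2 7 8 9 4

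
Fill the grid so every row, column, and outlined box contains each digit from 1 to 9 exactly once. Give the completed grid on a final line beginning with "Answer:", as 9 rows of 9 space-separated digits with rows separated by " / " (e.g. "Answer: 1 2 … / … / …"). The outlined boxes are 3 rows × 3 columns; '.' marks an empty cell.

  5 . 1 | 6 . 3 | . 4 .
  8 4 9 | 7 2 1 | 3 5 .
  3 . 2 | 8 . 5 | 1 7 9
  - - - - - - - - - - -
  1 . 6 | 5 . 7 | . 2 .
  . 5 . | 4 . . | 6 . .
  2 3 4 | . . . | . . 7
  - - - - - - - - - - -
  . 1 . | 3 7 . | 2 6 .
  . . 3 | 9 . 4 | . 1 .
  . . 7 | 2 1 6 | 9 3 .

Step 1. [r5c3∈{8}] only 8 remains possible at r5c3, so r5c3=8.
Step 2. [r6c8∈{8,9}] r6c8 is the only open cell in col 8 admitting 8. So r6c8=8.
Step 3. [r9c9∈{4,5,8}] across row 9, 5 lands solely at r9c9, so r9c9=5.
Step 4. [r8c9∈{8}] r8c9 is down to just 8 ⇒ r8c9=8.
Step 5. [r6c6∈{9}] r6c6 has the single candidate 9. So r6c6=9.
Step 6. [r5c5∈{3}] only 3 remains possible at r5c5. So r5c5=3.
Step 7. [r7c1∈{4,9}] across row 7, 9 lands solely at r7c1 ⇒ r7c1=9.
Step 8. [r4c9∈{3,4}] row 4 places 3 nowhere but r4c9, so r4c9=3.
Step 9. [r8c2∈{2,6}] 2 has one home in row 8: r8c2. So r8c2=2.
Step 10. [r1c5∈{9}] only 9 remains possible at r1c5, so r1c5=9.
Step 11. [r5c9∈{1}] r5c9 has the single candidate 1 ⇒ r5c9=1.
Step 12. [r7c6∈{8}] nothing but 8 survives at r7c6, so r7c6=8.
Step 13. [r8c7∈{7}] r8c7 has the single candidate 7 ⇒ r8c7=7.
Step 14. [r9c1∈{4}] r9c1 has the single candidate 4. So r9c1=4.
Step 15. [r5c6∈{2}] r5c6 is down to just 2 ⇒ r5c6=2.
Step 16. [r3c2∈{6}] only 6 remains possible at r3c2 ⇒ r3c2=6.
Step 17. [r5c1∈{7}] nothing but 7 survives at r5c1 ⇒ r5c1=7.
Step 18. [r5c8∈{9}] nothing but 9 survives at r5c8 ⇒ r5c8=9.
Step 19. [r4c2∈{9}] r4c2's peers cover all but 9. So r4c2=9.
Step 20. [r4c5∈{8}] only 8 remains possible at r4c5 ⇒ r4c5=8.
Step 21. [r7c9∈{4}] nothing but 4 survives at r7c9 ⇒ r7c9=4.
Step 22. [r9c2∈{8}] nothing but 8 survives at r9c2 ⇒ r9c2=8.
Step 23. [r7c3∈{5}] r7c3's peers cover all but 5. So r7c3=5.
Step 24. [r4c7∈{4}] r4c7's peers cover all but 4, so r4c7=4.
Step 25. [r3c5∈{4}] nothing but 4 survives at r3c5. So r3c5=4.
Step 26. [r6c4∈{1}] only 1 remains possible at r6c4, so r6c4=1.
Step 27. [r6c5∈{6}] r6c5 has the single candidate 6. So r6c5=6.
Step 28. [r2c9∈{6}] r2c9 is down to just 6. So r2c9=6.
Step 29. [r1c9∈{2}] r1c9 has the single candidate 2, so r1c9=2.
Step 30. [r8c1∈{6}] r8c1's peers cover all but 6. So r8c1=6.
Step 31. [r1c2∈{7}] nothing but 7 survives at r1c2. So r1c2=7.
Step 32. [r1c7∈{8}] only 8 remains possible at r1c7 ⇒ r1c7=8.
Step 33. [r8c5∈{5}] nothing but 5 survives at r8c5, so r8c5=5.
Step 34. [r6c7∈{5}] nothing but 5 survives at r6c7 ⇒ r6c7=5.

Answer: 5 7 1 6 9 3 8 4 2 / 8 4 9 7 2 1 3 5 6 / 3 6 2 8 4 5 1 7 9 / 1 9 6 5 8 7 4 2 3 / 7 5 8 4 3 2 6 9 1 / 2 3 4 1 6 9 5 8 7 / 9 1 5 3 7 8 2 6 4 / 6 2 3 9 5 4 7 1 8 / 4 8 7 2 1 6 9 3 5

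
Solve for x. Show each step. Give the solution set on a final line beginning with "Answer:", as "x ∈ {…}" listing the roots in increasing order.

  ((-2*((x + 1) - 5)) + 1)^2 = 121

Step 1. [((-2*((x + 1) - 5)) + 1)^2 = 121] LHS squared, RHS 121 ≥ 0: apply √ (±). So sqrt: (-2*((x + 1) - 5)) + 1 = 11 or -11.
Step 2. [(-2*((x + 1) - 5)) + 1 = 11 or -11] peel the +1: subtract 1 from each side. So sub: -2*((x + 1) - 5) = 10 or -12.
Step 3. [-2*((x + 1) - 5) = 10 or -12] leading coefficient -2: divide by -2. So div: (x + 1) - 5 = -5 or 6.
Step 4. [(x + 1) - 5 = -5 or 6] peel the -5: add 5 from each side, so sub: x + 1 = 0 or 11.
Step 5. [x + 1 = 0 or 11] the outer +1 inverts by subtracting 1, so sub: x = -1 or 10.

Answer: x ∈ {-1, 10}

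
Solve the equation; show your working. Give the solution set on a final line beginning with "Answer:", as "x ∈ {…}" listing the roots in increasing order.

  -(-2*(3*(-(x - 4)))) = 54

Step 1. [-(-2*(3*(-(x - 4)))) = 54] LHS negated; negate both sides, so neg: -2*(3*(-(x - 4))) = -54.
Step 2. [-2*(3*(-(x - 4))) = -54] -2 out front; divide by -2 ⇒ div: 3*(-(x - 4)) = 27.
Step 3. [3*(-(x - 4)) = 27] divide by the outer 3, so div: -(x - 4) = 9.
Step 4. [-(x - 4) = 9] LHS negated; negate both sides. So neg: x - 4 = -9.
Step 5. [x - 4 = -9] the outer -4 inverts by adding 4. So sub: x = -5.

Answer: x ∈ {-5}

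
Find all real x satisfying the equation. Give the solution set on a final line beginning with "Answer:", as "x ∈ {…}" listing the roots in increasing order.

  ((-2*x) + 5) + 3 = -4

Step 1. [((-2*x) + 5) + 3 = -4] peel the +3: subtract 3 from each side, so sub: (-2*x) + 5 = -7.
Step 2. [(-2*x) + 5 = -7] +5 is outermost — subtract 5 both sides. So sub: -2*x = -12.
Step 3. [-2*x = -12] leading coefficient -2: divide by -2. So div: x = 6.

Answer: x ∈ {6}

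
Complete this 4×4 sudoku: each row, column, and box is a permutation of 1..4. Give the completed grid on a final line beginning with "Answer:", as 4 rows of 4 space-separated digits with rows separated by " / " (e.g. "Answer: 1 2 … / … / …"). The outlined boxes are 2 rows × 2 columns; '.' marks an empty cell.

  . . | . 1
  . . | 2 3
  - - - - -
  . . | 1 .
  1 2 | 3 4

Step 1. [r2c1∈{4}] r2c1's peers cover all but 4 ⇒ r2c1=4.
Step 2. [r3c1∈{3}] nothing but 3 survives at r3c1. So r3c1=3.
Step 3. [r2c2∈{1}] r2c2 has the single candidate 1. So r2c2=1.
Step 4. [r1c3∈{4}] only 4 remains possible at r1c3 ⇒ r1c3=4.
Step 5. [r3c2∈{4}] r3c2 is down to just 4, so r3c2=4.
Step 6. [r3c4∈{2}] r3c4's peers cover all but 2 ⇒ r3c4=2.
Step 7. [r1c1∈{2}] r1c1 has the single candidate 2, so r1c1=2.
Step 8. [r1c2∈{3}] only 3 remains possible at r1c2. So r1c2=3.

Answer: 2 3 4 1 / 4 1 2 3 / 3 4 1 2 / 1 2 3 4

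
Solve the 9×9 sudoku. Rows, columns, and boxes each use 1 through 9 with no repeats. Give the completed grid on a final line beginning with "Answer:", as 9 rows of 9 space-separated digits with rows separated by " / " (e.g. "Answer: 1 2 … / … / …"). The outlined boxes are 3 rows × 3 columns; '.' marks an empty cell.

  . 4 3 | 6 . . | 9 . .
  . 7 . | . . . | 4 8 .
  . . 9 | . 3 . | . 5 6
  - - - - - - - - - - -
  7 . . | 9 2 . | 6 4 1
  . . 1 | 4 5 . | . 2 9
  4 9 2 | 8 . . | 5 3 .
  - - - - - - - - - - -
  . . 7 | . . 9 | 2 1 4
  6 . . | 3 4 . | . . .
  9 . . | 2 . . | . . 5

Step 1. [r8c9∈{7,8}] r8c9 is the only open cell in col 9 admitting 8 ⇒ r8c9=8.
Step 2. [r1c8∈{7}] r1c8's peers cover all but 7 ⇒ r1c8=7.
Step 3. [r8c3∈{5}] r8c3 is down to just 5 ⇒ r8c3=5.
Step 4. [r4c3∈{8}] nothing but 8 survives at r4c3. So r4c3=8.
Step 5. [r5c1∈{3}] r5c1's peers cover all but 3 ⇒ r5c1=3.
Step 6. [r7c1∈{8}] only 8 remains possible at r7c1 ⇒ r7c1=8.
Step 7. [r3c7∈{1}] only 1 remains possible at r3c7. So r3c7=1.
Step 8. [r2c4∈{1,5}] col 4 places 1 nowhere but r2c4 ⇒ r2c4=1.
Step 9. [r3c1∈{2}] only 2 remains possible at r3c1 ⇒ r3c1=2.
Step 10. [r8c7∈{7}] nothing but 7 survives at r8c7. So r8c7=7.
Step 11. [r5c6∈{6,7}] across row 5, 7 lands solely at r5c6 ⇒ r5c6=7.
Step 12. [r8c6∈{1}] only 1 remains possible at r8c6, so r8c6=1.
Step 13. [r1c5∈{8}] r1c5 has the single candidate 8 ⇒ r1c5=8.
Step 14. [r7c5∈{6}] r7c5 is down to just 6 ⇒ r7c5=6.
Step 15. [r2c1∈{5}] only 5 remains possible at r2c1, so r2c1=5.
Step 16. [r2c6∈{2}] r2c6 has the single candidate 2. So r2c6=2.
Step 17. [r9c2∈{1,3}] in row 9, 1 fits only at r9c2. So r9c2=1.
Step 18. [r6c9∈{7}] nothing but 7 survives at r6c9 ⇒ r6c9=7.
Step 19. [r4c2∈{5}] r4c2 has the single candidate 5 ⇒ r4c2=5.
Step 20. [r9c8∈{6}] r9c8 is down to just 6. So r9c8=6.
Step 21. [r7c4∈{5}] nothing but 5 survives at r7c4. So r7c4=5.
Step 22. [r7c2∈{3}] only 3 remains possible at r7c2 ⇒ r7c2=3.
Step 23. [r1c1∈{1}] r1c1's peers cover all but 1 ⇒ r1c1=1.
Step 24. [r3c4∈{7}] r3c4's peers cover all but 7, so r3c4=7.
Step 25. [r2c5∈{9}] r2c5 has the single candidate 9, so r2c5=9.
Step 26. [r8c2∈{2}] r8c2 has the single candidate 2 ⇒ r8c2=2.
Step 27. [r9c3∈{4}] r9c3 is down to just 4. So r9c3=4.
Step 28. [r6c5∈{1}] only 1 remains possible at r6c5, so r6c5=1.
Step 29. [r5c2∈{6}] r5c2's peers cover all but 6 ⇒ r5c2=6.
Step 30. [r2c9∈{3}] only 3 remains possible at r2c9. So r2c9=3.
Step 31. [r2c3∈{6}] r2c3 has the single candidate 6. So r2c3=6.
Step 32. [r4c6∈{3}] r4c6 is down to just 3, so r4c6=3.
Step 33. [r9c6∈{8}] only 8 remains possible at r9c6. So r9c6=8.
Step 34. [r3c2∈{8}] nothing but 8 survives at r3c2, so r3c2=8.
Step 35. [r9c7∈{3}] r9c7 is down to just 3. So r9c7=3.
Step 36. [r3c6∈{4}] r3c6 is down to just 4, so r3c6=4.
Step 37. [r1c6∈{5}] r1c6 is down to just 5, so r1c6=5.
Step 38. [r1c9∈{2}] r1c9 has the single candidate 2 ⇒ r1c9=2.
Step 39. [r8c8∈{9}] only 9 remains possible at r8c8, so r8c8=9.
Step 40. [r6c6∈{6}] r6c6 has the single candidate 6. So r6c6=6.
Step 41. [r5c7∈{8}] r5c7 is down to just 8, so r5c7=8.
Step 42. [r9c5∈{7}] r9c5 has the single candidate 7, so r9c5=7.

Answer: 1 4 3 6 8 5 9 7 2 / 5 7 6 1 9 2 4 8 3 / 2 8 9 7 3 4 1 5 6 / 7 5 8 9 2 3 6 4 1 / 3 6 1 4 5 7 8 2 9 / 4 9 2 8 1 6 5 3 7 / 8 3 7 5 6 9 2 1 4 / 6 2 5 3 4 1 7 9 8 / 9 1 4 2 7 8 3 6 5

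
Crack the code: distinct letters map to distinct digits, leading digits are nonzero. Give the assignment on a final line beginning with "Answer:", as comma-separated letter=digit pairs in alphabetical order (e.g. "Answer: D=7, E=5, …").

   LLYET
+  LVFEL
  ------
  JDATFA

Step 1. [col 1: T + L ≡ A (mod 10)] several values work for A in column 1 (T + L ≡ A (mod 10), carry-in 0); try A=9, so A=9.
Step 2. [J] the sum has 6 digits but both addends have 5; that extra leading digit J is the final carry, namely 1. So J=1.
Step 3. [col 1: T + L ≡ A (mod 10)] L=5 is one option consistent with column 1 (T + L ≡ A (mod 10), carry-in 0) — take it. So L=5.
Step 4. [col 1: T + L ≡ A (mod 10)] column 1 reads T+L+carry(0)=A with L=5, A=9; with digits 1,5,9 already taken and all letters distinct, the only value for T is 4, so T=4.
Step 5. [col 2: E + E ≡ F (mod 10)] no forcing yet in column 2 (carry-in 0); E=8 is free and consistent — try it, so E=8.
Step 6. [col 2: E + E ≡ F (mod 10)] from column 2 (E=8, carry-in 0, digits 1,4,5,8,9 already taken and all letters distinct): F must equal 6, so F=6.
Step 7. [col 3: Y + F ≡ T (mod 10)] from column 3 (F=6, T=4, carry-in 1, digits 1,4,5,6,8,9 already taken and all letters distinct): Y must equal 7 ⇒ Y=7.
Step 8. [col 4: L + V ≡ A (mod 10)] column 4 reads L+V+carry(1)=A with L=5, A=9; with digits 1,4,5,6,7,8,9 already taken and all letters distinct, the only value for V is 3. So V=3.
Step 9. [col 5: L + L ≡ D (mod 10)] from column 5 (L=5, carry-in 0, digits 1,3,4,5,6,7,8,9 already taken and all letters distinct): D must equal 0 ⇒ D=0.

Answer: A=9, D=0, E=8, F=6, J=1, L=5, T=4, V=3, Y=7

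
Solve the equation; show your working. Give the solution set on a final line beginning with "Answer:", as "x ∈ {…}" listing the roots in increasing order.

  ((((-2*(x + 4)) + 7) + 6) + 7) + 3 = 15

Step 1. [((((-2*(x + 4)) + 7) + 6) + 7) + 3 = 15] subtract 3: x sits inside (… + 3), so sub: (((-2*(x + 4)) + 7) + 6) + 7 = 12.
Step 2. [(((-2*(x + 4)) + 7) + 6) + 7 = 12] +7 is outermost — subtract 7 both sides ⇒ sub: ((-2*(x + 4)) + 7) + 6 = 5.
Step 3. [((-2*(x + 4)) + 7) + 6 = 5] peel the +6: subtract 6 from each side, so sub: (-2*(x + 4)) + 7 = -1.
Step 4. [(-2*(x + 4)) + 7 = -1] the outer +7 inverts by subtracting 7, so sub: -2*(x + 4) = -8.
Step 5. [-2*(x + 4) = -8] -2 out front; divide by -2. So div: x + 4 = 4.
Step 6. [x + 4 = 4] 4 comes off first (subtract 4) ⇒ sub: x = 0.

Answer: x ∈ {0}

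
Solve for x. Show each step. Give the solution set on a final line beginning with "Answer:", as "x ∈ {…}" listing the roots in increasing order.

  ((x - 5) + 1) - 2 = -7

Step 1. [((x - 5) + 1) - 2 = -7] peel the -2: add 2 from each side ⇒ sub: (x - 5) + 1 = -5.
Step 2. [(x - 5) + 1 = -5] subtract 1: x sits inside (… + 1) ⇒ sub: x - 5 = -6.
Step 3. [x - 5 = -6] the outer -5 inverts by adding 5 ⇒ sub: x = -1.

Answer: x ∈ {-1}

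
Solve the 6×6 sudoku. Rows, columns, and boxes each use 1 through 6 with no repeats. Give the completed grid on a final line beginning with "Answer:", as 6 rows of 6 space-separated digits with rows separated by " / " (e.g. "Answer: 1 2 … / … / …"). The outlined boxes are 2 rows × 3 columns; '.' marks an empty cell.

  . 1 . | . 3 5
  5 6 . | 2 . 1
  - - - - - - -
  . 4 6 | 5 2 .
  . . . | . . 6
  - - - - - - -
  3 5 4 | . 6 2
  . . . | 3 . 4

Step 1. [r1c3∈{2}] nothing but 2 survives at r1c3, so r1c3=2.
Step 2. [r3c1∈{1}] r3c1 is down to just 1, so r3c1=1.
Step 3. [r2c5∈{4}] only 4 remains possible at r2c5. So r2c5=4.
Step 4. [r4c2∈{2,3}] 3 has one home in col 2: r4c2, so r4c2=3.
Step 5. [r5c4∈{1}] r5c4's peers cover all but 1, so r5c4=1.
Step 6. [r6c1∈{2,6}] r6c1 is the only open cell in row 6 admitting 6. So r6c1=6.
Step 7. [r6c3∈{1}] r6c3's peers cover all but 1, so r6c3=1.
Step 8. [r1c1∈{4}] r1c1 is down to just 4, so r1c1=4.
Step 9. [r1c4∈{6}] r1c4 has the single candidate 6. So r1c4=6.
Step 10. [r4c5∈{1}] r4c5's peers cover all but 1 ⇒ r4c5=1.
Step 11. [r2c3∈{3}] only 3 remains possible at r2c3 ⇒ r2c3=3.
Step 12. [r6c5∈{5}] nothing but 5 survives at r6c5. So r6c5=5.
Step 13. [r3c6∈{3}] r3c6 is down to just 3 ⇒ r3c6=3.
Step 14. [r4c1∈{2}] r4c1 has the single candidate 2, so r4c1=2.
Step 15. [r4c4∈{4}] r4c4 has the single candidate 4 ⇒ r4c4=4.
Step 16. [r6c2∈{2}] nothing but 2 survives at r6c2. So r6c2=2.
Step 17. [r4c3∈{5}] r4c3 has the single candidate 5. So r4c3=5.

Answer: 4 1 2 6 3 5 / 5 6 3 2 4 1 / 1 4 6 5 2 3 / 2 3 5 4 1 6 / 3 5 4 1 6 2 / 6 2 1 3 5 4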